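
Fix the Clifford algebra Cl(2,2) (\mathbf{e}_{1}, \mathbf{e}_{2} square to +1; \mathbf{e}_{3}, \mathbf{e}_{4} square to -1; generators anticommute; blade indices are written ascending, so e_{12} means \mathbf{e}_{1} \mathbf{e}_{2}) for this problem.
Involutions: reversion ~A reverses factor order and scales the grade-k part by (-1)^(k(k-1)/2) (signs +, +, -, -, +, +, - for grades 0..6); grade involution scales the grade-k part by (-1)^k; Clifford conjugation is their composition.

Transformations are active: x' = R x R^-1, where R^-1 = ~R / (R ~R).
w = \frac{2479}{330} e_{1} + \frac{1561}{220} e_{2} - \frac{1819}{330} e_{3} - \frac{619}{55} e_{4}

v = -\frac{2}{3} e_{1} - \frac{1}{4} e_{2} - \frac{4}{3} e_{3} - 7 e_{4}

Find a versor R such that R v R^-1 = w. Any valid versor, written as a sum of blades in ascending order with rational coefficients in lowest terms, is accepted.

Equal squares first: v^2 = w^2 = -\frac{2413}{48}. Then v + w = \frac{753}{110} e_{1} + \frac{753}{110} e_{2} - \frac{753}{110} e_{3} - \frac{1004}{55} e_{4} is a versor taking v to w, provided it is invertible.
Answer: \frac{753}{110} e_{1} + \frac{753}{110} e_{2} - \frac{753}{110} e_{3} - \frac{1004}{55} e_{4}


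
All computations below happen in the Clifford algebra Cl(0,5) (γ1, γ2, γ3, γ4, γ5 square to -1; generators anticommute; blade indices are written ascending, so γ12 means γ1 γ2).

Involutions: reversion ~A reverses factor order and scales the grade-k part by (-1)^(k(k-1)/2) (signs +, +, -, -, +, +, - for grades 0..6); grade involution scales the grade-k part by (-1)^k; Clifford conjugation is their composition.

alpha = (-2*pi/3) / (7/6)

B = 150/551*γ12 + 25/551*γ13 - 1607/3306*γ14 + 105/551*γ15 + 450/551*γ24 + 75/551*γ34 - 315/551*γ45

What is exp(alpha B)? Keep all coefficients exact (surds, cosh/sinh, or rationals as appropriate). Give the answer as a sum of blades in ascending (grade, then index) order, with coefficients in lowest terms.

B^2 term by term: the squares give (150/551)^2*(γ12)^2 + (25/551)^2*(γ13)^2 + (-1607/3306)^2*(γ14)^2 + (105/551)^2*(γ15)^2 + (450/551)^2*(γ24)^2 + (75/551)^2*(γ34)^2 + (-315/551)^2*(γ45)^2 = 22500/303601*(-1) + 625/303601*(-1) + 2582449/10929636*(-1) + 11025/303601*(-1) + 202500/303601*(-1) + 5625/303601*(-1) + 99225/303601*(-1) = -49/36 (each basis 2-blade squares to minus the product of its generators' squares); cross terms between blades sharing an index anticommute and cancel; the commuting (index-disjoint) pairs give grade-4 terms 2*c*c'*(blade product), which cancel blade by blade — γ1234: 22500/303601 - 22500/303601 = 0; γ1245: -94500/303601 + 94500/303601 = 0; γ1345: -15750/303601 + 15750/303601 = 0 — confirming B is simple. So B^2 = -49/36.
B^2 = -49/36 — circular case — the even/odd split gives cos and sin: l = 7/6, alpha*l = -2*pi/3, so exp(alpha B) = cos(-2*pi/3) + (sin(-2*pi/3)/(7/6))*B = -1/2 + (-3*sqrt(3)/7)*B.
Answer: -1/2 - 450*sqrt(3)/3857*γ12 - 75*sqrt(3)/3857*γ13 + 1607*sqrt(3)/7714*γ14 - 45*sqrt(3)/551*γ15 - 1350*sqrt(3)/3857*γ24 - 225*sqrt(3)/3857*γ34 + 135*sqrt(3)/551*γ45


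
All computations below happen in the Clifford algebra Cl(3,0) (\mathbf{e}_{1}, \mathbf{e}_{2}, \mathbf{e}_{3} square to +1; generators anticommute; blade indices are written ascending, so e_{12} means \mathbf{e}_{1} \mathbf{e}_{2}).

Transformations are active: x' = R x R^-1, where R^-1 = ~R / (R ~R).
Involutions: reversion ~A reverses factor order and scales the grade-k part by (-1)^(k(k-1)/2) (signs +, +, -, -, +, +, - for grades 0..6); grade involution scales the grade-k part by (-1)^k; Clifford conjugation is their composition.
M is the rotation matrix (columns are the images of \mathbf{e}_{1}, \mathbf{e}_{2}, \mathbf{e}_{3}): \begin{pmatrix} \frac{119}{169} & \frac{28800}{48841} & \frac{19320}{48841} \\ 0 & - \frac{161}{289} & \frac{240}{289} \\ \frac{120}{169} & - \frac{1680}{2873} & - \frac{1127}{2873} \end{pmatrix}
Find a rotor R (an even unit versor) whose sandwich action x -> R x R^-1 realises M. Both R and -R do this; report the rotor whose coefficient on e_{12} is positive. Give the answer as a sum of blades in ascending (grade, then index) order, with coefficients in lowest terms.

Method: write R = a + b12*e_{12} + b13*e_{13} + b23*e_{23} with a^2 + b12^2 + b13^2 + b23^2 = 1 (so R^-1 = ~R). Expanding the columns R e_j ~R gives tr M = 4a^2 - 1 and, from the antisymmetric part, M21 - M12 = -4a*b12, M13 - M31 = 4a*b13, M32 - M23 = -4a*b23.
Here tr M = -\frac{11977}{48841}, so a^2 = (1 + tr M)/4 = \frac{9216}{48841} and a = ±\frac{96}{221}. Taking a = \frac{96}{221}: M21 - M12 = -\frac{28800}{48841}, M13 - M31 = -\frac{15360}{48841}, M32 - M23 = -\frac{69120}{48841}, giving b12 = \frac{75}{221}, b13 = -\frac{40}{221}, b23 = \frac{180}{221}, i.e. R = \frac{96}{221} + \frac{75}{221} e_{12} - \frac{40}{221} e_{13} + \frac{180}{221} e_{23}.
Its e_{12} coefficient is already positive.
Answer: \frac{96}{221} + \frac{75}{221} e_{12} - \frac{40}{221} e_{13} + \frac{180}{221} e_{23}. Recall the cover is two-to-one: with M of trace -\frac{11977}{48841}, both preimages act alike, and the stated e_{12} sign chooses the sheet.


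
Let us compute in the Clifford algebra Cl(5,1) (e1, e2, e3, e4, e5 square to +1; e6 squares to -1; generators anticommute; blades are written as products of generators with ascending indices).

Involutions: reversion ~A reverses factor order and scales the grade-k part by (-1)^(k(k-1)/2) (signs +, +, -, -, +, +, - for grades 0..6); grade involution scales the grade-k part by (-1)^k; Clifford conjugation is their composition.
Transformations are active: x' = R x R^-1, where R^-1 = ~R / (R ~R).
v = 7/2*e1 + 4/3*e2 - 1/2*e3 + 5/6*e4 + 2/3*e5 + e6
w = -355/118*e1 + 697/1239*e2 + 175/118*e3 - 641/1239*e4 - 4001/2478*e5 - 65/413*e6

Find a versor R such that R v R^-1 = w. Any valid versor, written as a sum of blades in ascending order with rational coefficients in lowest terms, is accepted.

Reasoning: v^2 = w^2 = 173/12 since conjugation preserves the quadratic form; R = v + w = 29/59*e1 + 783/413*e2 + 58/59*e3 + 261/826*e4 - 783/826*e5 + 348/413*e6 is then valid when invertible, keeping its own part and reversing (v - w)/2.
Answer: 29/59*e1 + 783/413*e2 + 58/59*e3 + 261/826*e4 - 783/826*e5 + 348/413*e6


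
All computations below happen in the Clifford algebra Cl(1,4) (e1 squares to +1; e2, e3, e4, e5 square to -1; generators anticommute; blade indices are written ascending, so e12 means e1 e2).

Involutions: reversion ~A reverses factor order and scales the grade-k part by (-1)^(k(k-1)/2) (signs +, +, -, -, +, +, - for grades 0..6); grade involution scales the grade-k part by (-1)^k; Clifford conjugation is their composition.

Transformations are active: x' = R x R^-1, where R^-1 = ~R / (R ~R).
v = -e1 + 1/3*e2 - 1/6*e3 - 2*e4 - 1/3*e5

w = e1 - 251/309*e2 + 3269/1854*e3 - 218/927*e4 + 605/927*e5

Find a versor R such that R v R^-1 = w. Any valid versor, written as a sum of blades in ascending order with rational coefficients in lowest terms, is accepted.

Construction: equal norms (both -13/4) license R = v + w = -148/309*e2 + 1480/927*e3 - 2072/927*e4 + 296/927*e5 — nothing changes along that direction, while (v - w)/2 changes sign, so v maps onto w.
Answer: -148/309*e2 + 1480/927*e3 - 2072/927*e4 + 296/927*e5


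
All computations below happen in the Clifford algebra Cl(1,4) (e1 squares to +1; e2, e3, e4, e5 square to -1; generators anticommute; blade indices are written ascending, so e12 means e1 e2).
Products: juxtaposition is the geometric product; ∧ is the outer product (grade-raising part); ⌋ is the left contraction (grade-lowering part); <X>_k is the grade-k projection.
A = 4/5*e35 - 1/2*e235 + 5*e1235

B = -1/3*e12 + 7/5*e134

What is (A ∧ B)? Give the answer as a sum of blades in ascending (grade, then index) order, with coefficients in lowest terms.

step 1: -4/15*e1235
Answer: -4/15*e1235


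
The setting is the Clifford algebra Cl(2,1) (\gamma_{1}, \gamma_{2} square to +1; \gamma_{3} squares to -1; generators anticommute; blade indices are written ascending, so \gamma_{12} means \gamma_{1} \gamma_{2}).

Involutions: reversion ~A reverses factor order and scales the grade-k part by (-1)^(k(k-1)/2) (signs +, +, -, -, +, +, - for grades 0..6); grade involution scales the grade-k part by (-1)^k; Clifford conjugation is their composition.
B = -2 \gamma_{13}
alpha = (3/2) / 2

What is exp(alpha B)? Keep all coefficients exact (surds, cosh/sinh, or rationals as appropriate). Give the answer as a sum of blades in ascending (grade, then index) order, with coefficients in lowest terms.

B^2 = (-2)^2*(\gamma_{13})^2 = 4*(+1) = 4 (a basis 2-blade squares to minus the product of its generators' squares).
B^2 = 4 — hyperbolic case — the even/odd split gives cosh and sinh: l = 2, alpha*l = \frac{3}{2}, so exp(alpha B) = cosh(\frac{3}{2}) + (sinh(\frac{3}{2})/2)*B = \cosh{\left(\frac{3}{2} \right)} + (\frac{\sinh{\left(\frac{3}{2} \right)}}{2})*B.
Answer: \cosh{\left(\frac{3}{2} \right)} - \sinh{\left(\frac{3}{2} \right)} \gamma_{13}


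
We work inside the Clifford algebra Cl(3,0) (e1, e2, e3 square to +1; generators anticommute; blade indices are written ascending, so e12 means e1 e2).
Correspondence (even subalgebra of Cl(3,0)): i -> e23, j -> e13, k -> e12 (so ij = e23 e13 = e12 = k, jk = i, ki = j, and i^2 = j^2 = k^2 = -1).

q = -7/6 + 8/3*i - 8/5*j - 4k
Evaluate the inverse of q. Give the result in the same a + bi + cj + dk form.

In blades: q = -7/6 - 4*e12 - 8/5*e13 + 8/3*e23.
With qbar = -7/6 + 4*e12 + 8/5*e13 - 8/3*e23 (scalar fixed, mapped units negated), q qbar = 24329/900 (the sum of squared coefficients), so q^-1 = qbar / (24329/900) = -1050/24329 + 3600/24329*e12 + 1440/24329*e13 - 2400/24329*e23; translating back:
Answer: -1050/24329 - 2400/24329*i + 1440/24329*j + 3600/24329*k


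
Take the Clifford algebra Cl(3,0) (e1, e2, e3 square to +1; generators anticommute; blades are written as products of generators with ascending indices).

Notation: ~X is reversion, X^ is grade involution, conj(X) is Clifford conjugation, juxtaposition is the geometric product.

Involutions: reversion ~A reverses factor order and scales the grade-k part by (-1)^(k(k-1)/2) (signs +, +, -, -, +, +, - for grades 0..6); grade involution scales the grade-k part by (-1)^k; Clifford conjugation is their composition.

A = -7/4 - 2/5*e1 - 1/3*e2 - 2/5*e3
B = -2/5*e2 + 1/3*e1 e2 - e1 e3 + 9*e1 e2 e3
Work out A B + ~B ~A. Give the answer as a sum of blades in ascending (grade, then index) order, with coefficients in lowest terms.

first term: 2/15 - 13/45*e1 + 17/30*e2 + 2/5*e3 - 1207/300*e1 e2 + 19/4*e1 e3 - 94/25*e2 e3 - 973/60*e1 e2 e3
second term: 2/15 - 13/45*e1 + 17/30*e2 + 2/5*e3 + 1207/300*e1 e2 - 19/4*e1 e3 + 94/25*e2 e3 + 973/60*e1 e2 e3
Answer: 4/15 - 26/45*e1 + 17/15*e2 + 4/5*e3


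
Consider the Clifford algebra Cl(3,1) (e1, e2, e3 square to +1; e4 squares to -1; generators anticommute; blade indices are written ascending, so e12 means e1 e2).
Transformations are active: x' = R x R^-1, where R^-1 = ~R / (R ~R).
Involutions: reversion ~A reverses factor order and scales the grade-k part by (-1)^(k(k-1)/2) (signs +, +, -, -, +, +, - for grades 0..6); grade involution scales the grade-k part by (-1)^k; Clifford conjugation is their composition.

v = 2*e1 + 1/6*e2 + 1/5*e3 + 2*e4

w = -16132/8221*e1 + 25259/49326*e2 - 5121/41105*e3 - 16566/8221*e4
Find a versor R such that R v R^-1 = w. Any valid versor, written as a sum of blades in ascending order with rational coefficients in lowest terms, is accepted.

Reasoning: v^2 = w^2 = 61/900 since conjugation preserves the quadratic form; R = v + w = 310/8221*e1 + 5580/8221*e2 + 620/8221*e3 - 124/8221*e4 is then valid when invertible, keeping its own part and reversing (v - w)/2.
Answer: 310/8221*e1 + 5580/8221*e2 + 620/8221*e3 - 124/8221*e4


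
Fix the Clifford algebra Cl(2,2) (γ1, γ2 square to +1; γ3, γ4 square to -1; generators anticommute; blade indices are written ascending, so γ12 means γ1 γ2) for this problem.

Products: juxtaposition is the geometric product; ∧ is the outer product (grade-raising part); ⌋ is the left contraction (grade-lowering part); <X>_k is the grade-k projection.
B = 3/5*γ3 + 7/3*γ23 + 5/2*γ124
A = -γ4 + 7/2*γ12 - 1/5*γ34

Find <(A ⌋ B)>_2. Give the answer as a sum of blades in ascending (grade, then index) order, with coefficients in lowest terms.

step 1: -35/4*γ4 + 5/2*γ12
step 2: 5/2*γ12
Answer: 5/2*γ12


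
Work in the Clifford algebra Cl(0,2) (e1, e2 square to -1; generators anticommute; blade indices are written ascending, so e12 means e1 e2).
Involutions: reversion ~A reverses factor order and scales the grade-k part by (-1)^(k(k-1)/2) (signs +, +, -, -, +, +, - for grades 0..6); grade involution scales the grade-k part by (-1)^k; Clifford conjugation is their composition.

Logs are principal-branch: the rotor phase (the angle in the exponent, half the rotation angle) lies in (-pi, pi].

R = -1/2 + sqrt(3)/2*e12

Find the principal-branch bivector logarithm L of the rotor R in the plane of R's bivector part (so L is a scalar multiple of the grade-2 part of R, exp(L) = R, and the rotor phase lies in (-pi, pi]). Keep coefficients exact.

The scalar part of R is -1/2, which fixes the principal-branch rotor phase; the unit plane is then the bivector part divided by the sine of that phase, and L is that plane scaled by the phase.
Concretely: cos(phase) = -1/2 gives phase = ±2*pi/3, and since phase/sin(phase) is even the sign is immaterial: L = (phase/sin(phase)) * <R>_2 = (4*sqrt(3)*pi/9) * <R>_2.
Answer: 2*pi/3*e12


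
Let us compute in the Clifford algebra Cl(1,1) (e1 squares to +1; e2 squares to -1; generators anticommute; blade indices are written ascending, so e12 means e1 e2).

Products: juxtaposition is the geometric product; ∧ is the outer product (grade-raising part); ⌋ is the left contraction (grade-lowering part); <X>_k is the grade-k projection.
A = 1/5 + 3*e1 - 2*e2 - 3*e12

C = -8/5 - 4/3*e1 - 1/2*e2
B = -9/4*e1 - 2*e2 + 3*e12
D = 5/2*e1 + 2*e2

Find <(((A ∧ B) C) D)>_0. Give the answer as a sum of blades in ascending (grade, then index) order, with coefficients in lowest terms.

step 1: -9/20*e1 - 2/5*e2 - 99/10*e12
step 2: 2/5 - 423/100*e1 - 314/25*e2 + 9319/600*e12
step 3: 2909/200 - 9019/300*e1 - 9127/240*e2 + 1147/50*e12
step 4: 2909/200
Answer: 2909/200


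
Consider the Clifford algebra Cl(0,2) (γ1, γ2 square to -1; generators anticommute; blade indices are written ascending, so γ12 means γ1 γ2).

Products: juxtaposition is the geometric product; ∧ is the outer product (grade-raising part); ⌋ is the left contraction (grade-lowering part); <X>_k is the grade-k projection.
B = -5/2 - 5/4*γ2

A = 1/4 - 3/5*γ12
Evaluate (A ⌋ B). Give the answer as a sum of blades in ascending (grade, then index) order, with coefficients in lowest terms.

step 1: -5/8 - 5/16*γ2
Answer: -5/8 - 5/16*γ2


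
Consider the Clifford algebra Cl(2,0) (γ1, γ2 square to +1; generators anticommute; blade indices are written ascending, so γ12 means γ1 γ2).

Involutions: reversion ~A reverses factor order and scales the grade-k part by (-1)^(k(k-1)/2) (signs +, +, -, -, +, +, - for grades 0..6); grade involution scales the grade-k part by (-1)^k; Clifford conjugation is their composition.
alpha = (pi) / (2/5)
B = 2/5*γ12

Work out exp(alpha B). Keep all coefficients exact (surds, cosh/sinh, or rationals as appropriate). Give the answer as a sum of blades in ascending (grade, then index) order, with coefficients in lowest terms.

B^2 = (2/5)^2*(γ12)^2 = 4/25*(-1) = -4/25 (a basis 2-blade squares to minus the product of its generators' squares).
B^2 = -4/25 — the negative square puts this in the circular regime; l = 2/5, alpha*l = pi, so exp(alpha B) = cos(pi) + (sin(pi)/(2/5))*B = -1 + (0)*B.
Answer: -1


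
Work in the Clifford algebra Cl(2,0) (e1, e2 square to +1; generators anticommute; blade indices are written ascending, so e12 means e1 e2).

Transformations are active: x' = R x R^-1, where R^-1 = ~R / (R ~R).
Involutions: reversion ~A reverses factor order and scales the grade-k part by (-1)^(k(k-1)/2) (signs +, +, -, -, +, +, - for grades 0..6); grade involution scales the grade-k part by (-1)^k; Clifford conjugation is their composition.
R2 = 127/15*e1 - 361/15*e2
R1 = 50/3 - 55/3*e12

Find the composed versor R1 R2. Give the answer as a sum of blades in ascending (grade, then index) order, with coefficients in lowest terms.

Distribute over the terms of R1 (each basis-blade product reordered to ascending indices, repeated generators contracted through their squares):
(50/3) R2 = 1270/9*e1 - 3610/9*e2
(-55/3*e12) R2 = 3971/9*e1 + 1397/9*e2
Summing the partial products and collecting blades:
Answer: 1747/3*e1 - 2213/9*e2


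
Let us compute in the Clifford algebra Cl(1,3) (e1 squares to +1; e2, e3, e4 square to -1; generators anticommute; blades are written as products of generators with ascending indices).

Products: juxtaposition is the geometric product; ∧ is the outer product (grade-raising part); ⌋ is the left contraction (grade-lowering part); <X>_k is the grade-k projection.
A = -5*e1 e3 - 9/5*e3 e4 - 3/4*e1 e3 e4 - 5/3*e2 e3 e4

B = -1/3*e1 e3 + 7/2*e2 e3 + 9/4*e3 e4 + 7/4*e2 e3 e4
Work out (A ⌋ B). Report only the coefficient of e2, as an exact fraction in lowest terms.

step 1: 14/5 + 63/20*e2
Answer: 63/20


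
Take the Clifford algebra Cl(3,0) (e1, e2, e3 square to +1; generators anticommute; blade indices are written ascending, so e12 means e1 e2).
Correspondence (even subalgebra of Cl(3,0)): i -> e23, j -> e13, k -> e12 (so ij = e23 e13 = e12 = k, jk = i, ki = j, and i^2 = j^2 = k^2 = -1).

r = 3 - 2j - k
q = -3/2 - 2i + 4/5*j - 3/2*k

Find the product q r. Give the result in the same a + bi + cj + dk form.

In blades: q = -3/2 - 3/2*e12 + 4/5*e13 - 2*e23, r = 3 - e12 - 2*e13.
Distribute q over r term by term (generator squares from the signature, products reordered to ascending indices): (-3/2)*r = -9/2 + 3/2*e12 + 3*e13; (-3/2*e12)*r = -3/2 - 9/2*e12 - 3*e23; (4/5*e13)*r = 8/5 + 12/5*e13 - 4/5*e23; (-2*e23)*r = 4*e12 - 2*e13 - 6*e23.
Sum: -22/5 + e12 + 17/5*e13 - 49/5*e23; translating back through the correspondence:
Answer: -22/5 - 49/5*i + 17/5*j + k


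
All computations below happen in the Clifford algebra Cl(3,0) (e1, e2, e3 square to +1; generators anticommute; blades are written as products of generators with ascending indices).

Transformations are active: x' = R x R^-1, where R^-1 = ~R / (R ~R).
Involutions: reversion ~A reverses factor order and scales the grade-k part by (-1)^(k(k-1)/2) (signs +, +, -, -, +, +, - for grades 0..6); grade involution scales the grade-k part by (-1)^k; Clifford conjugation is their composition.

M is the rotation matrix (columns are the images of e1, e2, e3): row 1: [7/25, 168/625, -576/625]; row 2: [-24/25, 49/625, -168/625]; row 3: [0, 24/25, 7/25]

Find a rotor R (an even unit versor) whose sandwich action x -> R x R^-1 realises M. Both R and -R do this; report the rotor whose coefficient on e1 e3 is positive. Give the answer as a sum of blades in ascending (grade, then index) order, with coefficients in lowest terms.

Method: write R = a + b12*e1 e2 + b13*e1 e3 + b23*e2 e3 with a^2 + b12^2 + b13^2 + b23^2 = 1 (so R^-1 = ~R). Expanding the columns R e_j ~R gives tr M = 4a^2 - 1 and, from the antisymmetric part, M21 - M12 = -4a*b12, M13 - M31 = 4a*b13, M32 - M23 = -4a*b23.
Here tr M = 399/625, so a^2 = (1 + tr M)/4 = 256/625 and a = ±16/25. Taking a = 16/25: M21 - M12 = -768/625, M13 - M31 = -576/625, M32 - M23 = 768/625, giving b12 = 12/25, b13 = -9/25, b23 = -12/25, i.e. R = 16/25 + 12/25*e1 e2 - 9/25*e1 e3 - 12/25*e2 e3.
Its e1 e3 coefficient is negative, so report the other preimage -R.
Answer: -16/25 - 12/25*e1 e2 + 9/25*e1 e3 + 12/25*e2 e3. Note: both R and -R realise this M (trace 399/625); the covering map identifies them, and the e1 e3-coefficient sign is the tie-breaker.


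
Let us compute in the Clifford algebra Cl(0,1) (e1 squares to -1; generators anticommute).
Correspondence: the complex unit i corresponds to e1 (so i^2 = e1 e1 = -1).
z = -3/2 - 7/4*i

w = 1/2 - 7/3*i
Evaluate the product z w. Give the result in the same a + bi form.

In blades: z = -3/2 - 7/4*e1, w = 1/2 - 7/3*e1.
Distribute z over w term by term (generator squares from the signature, products reordered to ascending indices): (-3/2)*w = -3/4 + 7/2*e1; (-7/4*e1)*w = -49/12 - 7/8*e1.
Sum: -29/6 + 21/8*e1; translating back through the correspondence:
Answer: -29/6 + 21/8*i


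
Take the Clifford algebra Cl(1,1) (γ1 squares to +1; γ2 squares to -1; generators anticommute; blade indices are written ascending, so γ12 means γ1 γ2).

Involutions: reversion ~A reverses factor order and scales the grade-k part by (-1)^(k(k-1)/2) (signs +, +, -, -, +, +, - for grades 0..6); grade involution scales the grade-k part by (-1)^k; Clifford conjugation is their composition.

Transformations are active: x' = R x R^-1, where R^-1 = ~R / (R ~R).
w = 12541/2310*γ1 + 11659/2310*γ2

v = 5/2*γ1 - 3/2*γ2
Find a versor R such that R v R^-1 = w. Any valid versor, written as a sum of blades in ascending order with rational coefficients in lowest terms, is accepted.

Since q(v) = q(w) = 4, the sum R = v + w = 9158/1155*γ1 + 4097/1155*γ2 does the job whenever invertible.
Answer: 9158/1155*γ1 + 4097/1155*γ2


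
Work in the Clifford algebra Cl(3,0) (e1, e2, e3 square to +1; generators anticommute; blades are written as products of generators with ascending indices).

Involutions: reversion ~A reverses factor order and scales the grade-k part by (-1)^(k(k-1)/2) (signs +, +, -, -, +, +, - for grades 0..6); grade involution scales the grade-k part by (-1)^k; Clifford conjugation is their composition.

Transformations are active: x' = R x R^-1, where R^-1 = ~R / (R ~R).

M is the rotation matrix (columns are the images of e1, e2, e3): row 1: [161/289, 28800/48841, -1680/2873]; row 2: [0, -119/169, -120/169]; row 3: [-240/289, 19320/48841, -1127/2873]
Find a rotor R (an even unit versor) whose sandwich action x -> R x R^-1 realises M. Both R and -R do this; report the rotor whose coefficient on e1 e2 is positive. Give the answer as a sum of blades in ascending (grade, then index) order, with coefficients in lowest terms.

Method: write R = a + b12*e1 e2 + b13*e1 e3 + b23*e2 e3 with a^2 + b12^2 + b13^2 + b23^2 = 1 (so R^-1 = ~R). Expanding the columns R e_j ~R gives tr M = 4a^2 - 1 and, from the antisymmetric part, M21 - M12 = -4a*b12, M13 - M31 = 4a*b13, M32 - M23 = -4a*b23.
Here tr M = -26341/48841, so a^2 = (1 + tr M)/4 = 5625/48841 and a = ±75/221. Taking a = 75/221: M21 - M12 = -28800/48841, M13 - M31 = 12000/48841, M32 - M23 = 54000/48841, giving b12 = 96/221, b13 = 40/221, b23 = -180/221, i.e. R = 75/221 + 96/221*e1 e2 + 40/221*e1 e3 - 180/221*e2 e3.
Its e1 e2 coefficient is already positive.
Answer: 75/221 + 96/221*e1 e2 + 40/221*e1 e3 - 180/221*e2 e3. Note: both R and -R realise this M (trace -26341/48841); the covering map identifies them, and the e1 e2-coefficient sign is the tie-breaker.


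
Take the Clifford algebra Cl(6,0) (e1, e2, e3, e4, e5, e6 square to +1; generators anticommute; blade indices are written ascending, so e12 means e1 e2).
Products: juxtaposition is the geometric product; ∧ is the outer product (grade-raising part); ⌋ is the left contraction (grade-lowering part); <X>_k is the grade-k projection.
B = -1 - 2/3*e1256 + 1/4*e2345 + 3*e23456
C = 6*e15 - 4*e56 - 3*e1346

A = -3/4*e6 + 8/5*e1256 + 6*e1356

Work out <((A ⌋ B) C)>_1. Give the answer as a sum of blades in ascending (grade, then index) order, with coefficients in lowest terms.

step 1: -16/15 - 1/2*e125 - 9/4*e2345
step 2: -3*e2 - 32/5*e15 + 64/15*e56 + 2*e126 - 27/2*e1234 - 27/4*e1256 + 16/5*e1346 + 9*e2346 + 3/2*e23456
step 3: -3*e2
Answer: -3*e2


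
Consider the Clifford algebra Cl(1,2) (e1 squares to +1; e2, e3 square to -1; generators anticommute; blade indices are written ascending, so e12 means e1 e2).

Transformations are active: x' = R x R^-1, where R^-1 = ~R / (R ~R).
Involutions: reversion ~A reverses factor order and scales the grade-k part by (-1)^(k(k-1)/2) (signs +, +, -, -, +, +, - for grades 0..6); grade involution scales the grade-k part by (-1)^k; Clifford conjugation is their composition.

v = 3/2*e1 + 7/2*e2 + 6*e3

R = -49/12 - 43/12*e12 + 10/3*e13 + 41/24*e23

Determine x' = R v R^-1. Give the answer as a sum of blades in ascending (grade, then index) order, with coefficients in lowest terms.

~R = -49/12 + 43/12*e12 - 10/3*e13 - 41/24*e23, and R ~R = -279/64, so R^-1 = ~R / (-279/64).
R v = -163/12*e1 - 115/6*e2 - 1129/48*e3 - 1469/48*e123
Answer: -14867/5022*e1 + 4127/558*e2 + 626/2511*e3


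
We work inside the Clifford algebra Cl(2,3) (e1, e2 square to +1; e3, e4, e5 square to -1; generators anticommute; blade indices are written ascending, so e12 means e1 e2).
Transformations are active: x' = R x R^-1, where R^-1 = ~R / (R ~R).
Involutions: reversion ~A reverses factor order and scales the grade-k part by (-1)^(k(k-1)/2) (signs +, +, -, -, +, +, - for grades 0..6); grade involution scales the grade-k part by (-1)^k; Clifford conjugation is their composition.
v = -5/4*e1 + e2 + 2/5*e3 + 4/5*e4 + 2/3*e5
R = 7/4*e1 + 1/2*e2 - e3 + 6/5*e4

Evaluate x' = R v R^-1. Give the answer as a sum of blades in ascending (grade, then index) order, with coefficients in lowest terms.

~R = 7/4*e1 + 1/2*e2 - e3 + 6/5*e4, and R ~R = 349/400, so R^-1 = ~R / (349/400).
R v = -899/400 + 19/8*e12 - 11/20*e13 + 29/10*e14 + 7/6*e15 + 6/5*e23 - 4/5*e24 + 1/3*e25 - 32/25*e34 - 2/3*e35 + 4/5*e45
Answer: -10841/1396*e1 - 1248/349*e2 + 8292/1745*e3 - 12184/1745*e4 - 2/3*e5


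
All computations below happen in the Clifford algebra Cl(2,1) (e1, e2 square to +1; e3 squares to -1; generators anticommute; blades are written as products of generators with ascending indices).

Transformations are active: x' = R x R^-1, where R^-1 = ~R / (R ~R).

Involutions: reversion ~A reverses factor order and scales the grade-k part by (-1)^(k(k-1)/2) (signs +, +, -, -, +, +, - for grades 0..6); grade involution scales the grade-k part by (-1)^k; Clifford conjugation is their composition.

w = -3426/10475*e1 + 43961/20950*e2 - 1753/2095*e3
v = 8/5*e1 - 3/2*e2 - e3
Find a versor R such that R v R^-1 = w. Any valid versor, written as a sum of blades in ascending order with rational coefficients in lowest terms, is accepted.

Construction: equal norms (both 381/100) license R = v + w = 13334/10475*e1 + 6268/10475*e2 - 3848/2095*e3 — nothing changes along that direction, while (v - w)/2 changes sign, so v maps onto w.
Answer: 13334/10475*e1 + 6268/10475*e2 - 3848/2095*e3


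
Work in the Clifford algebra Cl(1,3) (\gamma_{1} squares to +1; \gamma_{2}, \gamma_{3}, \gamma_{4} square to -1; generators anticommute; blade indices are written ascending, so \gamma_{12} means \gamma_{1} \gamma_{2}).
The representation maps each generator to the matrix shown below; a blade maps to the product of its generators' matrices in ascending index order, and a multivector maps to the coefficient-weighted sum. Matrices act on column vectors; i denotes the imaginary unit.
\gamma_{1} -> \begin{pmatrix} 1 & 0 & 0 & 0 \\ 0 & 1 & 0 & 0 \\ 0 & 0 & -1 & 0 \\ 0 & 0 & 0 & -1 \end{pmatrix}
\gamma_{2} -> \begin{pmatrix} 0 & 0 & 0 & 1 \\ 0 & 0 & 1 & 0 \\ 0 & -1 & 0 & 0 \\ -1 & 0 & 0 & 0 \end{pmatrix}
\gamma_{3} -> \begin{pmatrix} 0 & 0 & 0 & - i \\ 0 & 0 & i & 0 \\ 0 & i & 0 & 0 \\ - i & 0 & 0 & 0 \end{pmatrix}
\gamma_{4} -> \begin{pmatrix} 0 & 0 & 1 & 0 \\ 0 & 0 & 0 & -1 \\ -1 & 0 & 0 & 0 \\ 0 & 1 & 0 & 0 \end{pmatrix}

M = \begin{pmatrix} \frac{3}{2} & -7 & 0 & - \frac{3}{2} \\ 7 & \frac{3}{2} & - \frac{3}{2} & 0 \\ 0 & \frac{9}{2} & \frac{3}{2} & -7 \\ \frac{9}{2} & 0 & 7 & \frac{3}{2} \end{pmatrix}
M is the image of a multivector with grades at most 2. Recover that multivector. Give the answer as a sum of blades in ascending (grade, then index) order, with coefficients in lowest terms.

Method: the blade images are trace-orthogonal — tr(rho(e_A) rho(e_B)^-1) = 4 if A = B and 0 otherwise — and rho(e_A)^-1 = (e_A)^2 * rho(e_A) with (e_A)^2 = +1 or -1, so the coefficient of e_A in the preimage is (e_A)^2 * tr(M rho(e_A))/4.
Nonzero projections over blades of grade <= 2: 1: (1)^2 = +1, tr(M 1) = 6, coefficient \frac{3}{2}; \gamma_{2}: (\gamma_{2})^2 = -1, tr(M rho(\gamma_{2})) = 12, coefficient -3; \gamma_{12}: (\gamma_{12})^2 = +1, tr(M rho(\gamma_{12})) = 6, coefficient \frac{3}{2}; \gamma_{24}: (\gamma_{24})^2 = -1, tr(M rho(\gamma_{24})) = 28, coefficient -7. Every other blade of grade <= 2 projects to 0.
Answer: \frac{3}{2} - 3 \gamma_{2} + \frac{3}{2} \gamma_{12} - 7 \gamma_{24}


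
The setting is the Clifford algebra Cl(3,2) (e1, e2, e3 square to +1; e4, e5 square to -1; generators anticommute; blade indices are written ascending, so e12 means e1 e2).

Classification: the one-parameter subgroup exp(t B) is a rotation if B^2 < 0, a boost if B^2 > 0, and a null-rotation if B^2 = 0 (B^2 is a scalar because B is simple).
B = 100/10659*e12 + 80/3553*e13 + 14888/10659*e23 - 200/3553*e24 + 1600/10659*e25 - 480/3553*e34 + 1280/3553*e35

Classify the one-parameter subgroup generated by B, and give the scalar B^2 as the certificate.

B^2 term by term: the squares give (100/10659)^2*(e12)^2 + (80/3553)^2*(e13)^2 + (14888/10659)^2*(e23)^2 + (-200/3553)^2*(e24)^2 + (1600/10659)^2*(e25)^2 + (-480/3553)^2*(e34)^2 + (1280/3553)^2*(e35)^2 = 10000/113614281*(-1) + 6400/12623809*(-1) + 221652544/113614281*(-1) + 40000/12623809*(+1) + 2560000/113614281*(+1) + 230400/12623809*(+1) + 1638400/12623809*(+1) = -16/9 (each basis 2-blade squares to minus the product of its generators' squares); cross terms between blades sharing an index anticommute and cancel; the commuting (index-disjoint) pairs give grade-4 terms 2*c*c'*(blade product), which cancel blade by blade — e1234: -32000/12623809 + 32000/12623809 = 0; e1235: 256000/37871427 - 256000/37871427 = 0; e2345: 512000/12623809 - 512000/12623809 = 0 — confirming B is simple. So B^2 = -16/9.
Answer: rotation, certificate B^2 = -16/9. Certificate logic: -16/9 is a conjugation-invariant scalar, so its sign fixes rotation versus boost versus null-rotation outright.


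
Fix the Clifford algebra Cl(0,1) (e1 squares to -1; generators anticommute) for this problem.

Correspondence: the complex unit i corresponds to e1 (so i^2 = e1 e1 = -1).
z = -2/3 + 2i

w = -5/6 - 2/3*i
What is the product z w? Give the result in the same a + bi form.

In blades: z = -2/3 + 2*e1, w = -5/6 - 2/3*e1.
Distribute z over w term by term (generator squares from the signature, products reordered to ascending indices): (-2/3)*w = 5/9 + 4/9*e1; (2*e1)*w = 4/3 - 5/3*e1.
Sum: 17/9 - 11/9*e1; translating back through the correspondence:
Answer: 17/9 - 11/9*i


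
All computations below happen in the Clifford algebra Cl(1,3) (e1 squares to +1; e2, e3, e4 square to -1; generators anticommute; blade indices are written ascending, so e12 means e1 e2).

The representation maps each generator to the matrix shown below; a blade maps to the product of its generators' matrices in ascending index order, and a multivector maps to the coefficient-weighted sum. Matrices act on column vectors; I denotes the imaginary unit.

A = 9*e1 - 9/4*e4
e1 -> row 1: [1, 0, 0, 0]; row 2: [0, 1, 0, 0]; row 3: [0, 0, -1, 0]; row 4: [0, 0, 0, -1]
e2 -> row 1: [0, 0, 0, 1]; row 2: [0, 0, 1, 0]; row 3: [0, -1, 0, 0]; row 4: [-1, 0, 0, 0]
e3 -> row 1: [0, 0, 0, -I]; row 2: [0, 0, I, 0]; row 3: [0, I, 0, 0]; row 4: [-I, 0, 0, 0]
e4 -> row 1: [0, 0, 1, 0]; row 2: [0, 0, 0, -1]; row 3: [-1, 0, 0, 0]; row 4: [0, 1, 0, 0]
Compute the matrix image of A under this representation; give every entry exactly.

M = (9)*rho(e1) + (-9/4)*rho(e4), summed entrywise:
Answer: row 1: [9, 0, -9/4, 0]; row 2: [0, 9, 0, 9/4]; row 3: [9/4, 0, -9, 0]; row 4: [0, -9/4, 0, -9]


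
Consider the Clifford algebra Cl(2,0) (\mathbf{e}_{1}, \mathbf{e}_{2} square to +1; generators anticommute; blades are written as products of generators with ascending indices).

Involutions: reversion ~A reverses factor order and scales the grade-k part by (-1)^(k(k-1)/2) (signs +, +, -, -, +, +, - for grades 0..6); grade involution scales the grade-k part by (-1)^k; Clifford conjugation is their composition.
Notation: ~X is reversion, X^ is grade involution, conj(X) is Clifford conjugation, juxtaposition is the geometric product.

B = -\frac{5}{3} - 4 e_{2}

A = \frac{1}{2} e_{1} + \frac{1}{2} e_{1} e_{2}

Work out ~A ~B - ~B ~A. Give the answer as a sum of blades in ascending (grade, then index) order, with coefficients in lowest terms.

first term: \frac{7}{6} e_{1} - \frac{7}{6} e_{1} e_{2}
second term: -\frac{17}{6} e_{1} + \frac{17}{6} e_{1} e_{2}
Answer: 4 e_{1} - 4 e_{1} e_{2}


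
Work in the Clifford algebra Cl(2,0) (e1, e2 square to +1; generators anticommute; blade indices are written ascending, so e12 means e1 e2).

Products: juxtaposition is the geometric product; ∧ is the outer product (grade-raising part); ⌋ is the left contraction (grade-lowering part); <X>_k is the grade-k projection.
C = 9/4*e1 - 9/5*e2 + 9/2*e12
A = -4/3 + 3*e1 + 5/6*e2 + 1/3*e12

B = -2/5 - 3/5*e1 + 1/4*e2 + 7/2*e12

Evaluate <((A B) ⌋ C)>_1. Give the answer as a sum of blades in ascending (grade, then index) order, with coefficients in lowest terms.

step 1: -89/40 - 97/30*e1 + 301/30*e2 - 71/20*e12
step 2: -234/25 - 1605/32*e1 - 2109/200*e2 - 801/80*e12
step 3: -1605/32*e1 - 2109/200*e2
Answer: -1605/32*e1 - 2109/200*e2


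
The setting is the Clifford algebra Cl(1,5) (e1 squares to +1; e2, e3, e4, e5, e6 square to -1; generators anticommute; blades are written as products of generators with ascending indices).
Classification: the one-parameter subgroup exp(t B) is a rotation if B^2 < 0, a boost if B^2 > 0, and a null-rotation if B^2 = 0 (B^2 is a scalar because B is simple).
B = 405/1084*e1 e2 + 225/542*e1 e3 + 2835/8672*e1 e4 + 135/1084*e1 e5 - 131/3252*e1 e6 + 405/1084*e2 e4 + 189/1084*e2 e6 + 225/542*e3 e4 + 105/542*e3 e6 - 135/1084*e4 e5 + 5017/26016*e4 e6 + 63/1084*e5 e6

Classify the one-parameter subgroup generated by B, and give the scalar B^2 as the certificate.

B^2 term by term: the squares give (405/1084)^2*(e1 e2)^2 + (225/542)^2*(e1 e3)^2 + (2835/8672)^2*(e1 e4)^2 + (135/1084)^2*(e1 e5)^2 + (-131/3252)^2*(e1 e6)^2 + (405/1084)^2*(e2 e4)^2 + (189/1084)^2*(e2 e6)^2 + (225/542)^2*(e3 e4)^2 + (105/542)^2*(e3 e6)^2 + (-135/1084)^2*(e4 e5)^2 + (5017/26016)^2*(e4 e6)^2 + (63/1084)^2*(e5 e6)^2 = 164025/1175056*(+1) + 50625/293764*(+1) + 8037225/75203584*(+1) + 18225/1175056*(+1) + 17161/10575504*(+1) + 164025/1175056*(-1) + 35721/1175056*(-1) + 50625/293764*(-1) + 11025/293764*(-1) + 18225/1175056*(-1) + 25170289/676832256*(-1) + 3969/1175056*(-1) = 0 (each basis 2-blade squares to minus the product of its generators' squares); cross terms between blades sharing an index anticommute and cancel; the commuting (index-disjoint) pairs give grade-4 terms 2*c*c'*(blade product), which cancel blade by blade — e1 e2 e3 e4: 91125/293764 - 91125/293764 = 0; e1 e2 e3 e6: 42525/293764 - 42525/293764 = 0; e1 e2 e4 e5: -54675/587528 + 54675/587528 = 0; e1 e2 e4 e6: 677295/4700224 - 535815/4700224 - 17685/587528 = 0; e1 e2 e5 e6: 25515/587528 - 25515/587528 = 0; e1 e3 e4 e5: -30375/293764 + 30375/293764 = 0; e1 e3 e4 e6: 376275/2350112 - 297675/2350112 - 9825/293764 = 0; e1 e3 e5 e6: 14175/293764 - 14175/293764 = 0; e1 e4 e5 e6: 178605/4700224 - 225765/4700224 + 5895/587528 = 0; e2 e3 e4 e6: -42525/293764 + 42525/293764 = 0; e2 e4 e5 e6: 25515/587528 - 25515/587528 = 0; e3 e4 e5 e6: 14175/293764 - 14175/293764 = 0 — confirming B is simple. So B^2 = 0.
Answer: null-rotation, certificate B^2 = 0. Why this suffices: the scalar 0 survives any versor conjugation, so its sign alone determines the class however B is presented.


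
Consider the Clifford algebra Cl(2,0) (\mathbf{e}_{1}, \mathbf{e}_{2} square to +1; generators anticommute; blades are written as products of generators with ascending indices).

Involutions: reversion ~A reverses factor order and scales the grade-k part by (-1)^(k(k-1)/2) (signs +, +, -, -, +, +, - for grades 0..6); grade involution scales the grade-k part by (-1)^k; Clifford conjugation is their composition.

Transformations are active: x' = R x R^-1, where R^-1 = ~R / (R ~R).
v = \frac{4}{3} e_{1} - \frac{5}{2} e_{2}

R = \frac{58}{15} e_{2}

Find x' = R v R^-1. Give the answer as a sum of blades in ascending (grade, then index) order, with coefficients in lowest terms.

~R = \frac{58}{15} e_{2}, and R ~R = \frac{3364}{225}, so R^-1 = ~R / (\frac{3364}{225}).
R v = -\frac{29}{3} - \frac{232}{45} e_{1} e_{2}
Answer: -\frac{4}{3} e_{1} - \frac{5}{2} e_{2}


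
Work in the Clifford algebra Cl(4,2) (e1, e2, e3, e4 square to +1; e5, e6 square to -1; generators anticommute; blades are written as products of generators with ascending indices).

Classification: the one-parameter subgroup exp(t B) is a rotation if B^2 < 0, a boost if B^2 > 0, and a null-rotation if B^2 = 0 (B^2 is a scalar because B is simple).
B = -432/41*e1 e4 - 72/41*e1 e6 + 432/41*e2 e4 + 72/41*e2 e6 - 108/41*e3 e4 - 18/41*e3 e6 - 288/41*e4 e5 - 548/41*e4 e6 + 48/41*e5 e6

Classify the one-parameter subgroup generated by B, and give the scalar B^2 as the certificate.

B^2 term by term: the squares give (-432/41)^2*(e1 e4)^2 + (-72/41)^2*(e1 e6)^2 + (432/41)^2*(e2 e4)^2 + (72/41)^2*(e2 e6)^2 + (-108/41)^2*(e3 e4)^2 + (-18/41)^2*(e3 e6)^2 + (-288/41)^2*(e4 e5)^2 + (-548/41)^2*(e4 e6)^2 + (48/41)^2*(e5 e6)^2 = 186624/1681*(-1) + 5184/1681*(+1) + 186624/1681*(-1) + 5184/1681*(+1) + 11664/1681*(-1) + 324/1681*(+1) + 82944/1681*(+1) + 300304/1681*(+1) + 2304/1681*(-1) = 4 (each basis 2-blade squares to minus the product of its generators' squares); cross terms between blades sharing an index anticommute and cancel; the commuting (index-disjoint) pairs give grade-4 terms 2*c*c'*(blade product), which cancel blade by blade — e1 e2 e4 e6: 62208/1681 - 62208/1681 = 0; e1 e3 e4 e6: -15552/1681 + 15552/1681 = 0; e1 e4 e5 e6: -41472/1681 + 41472/1681 = 0; e2 e3 e4 e6: 15552/1681 - 15552/1681 = 0; e2 e4 e5 e6: 41472/1681 - 41472/1681 = 0; e3 e4 e5 e6: -10368/1681 + 10368/1681 = 0 — confirming B is simple. So B^2 = 4.
Answer: boost, certificate B^2 = 4. No conjugation can change B^2 = 4; the sign gives the class.


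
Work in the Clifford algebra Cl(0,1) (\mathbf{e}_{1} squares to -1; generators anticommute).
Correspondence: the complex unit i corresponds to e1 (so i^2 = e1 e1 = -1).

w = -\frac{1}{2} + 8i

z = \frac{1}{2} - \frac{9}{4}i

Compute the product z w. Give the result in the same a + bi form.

In blades: z = \frac{1}{2} - \frac{9}{4} e_{1}, w = -\frac{1}{2} + 8 e_{1}.
Distribute z over w term by term (generator squares from the signature, products reordered to ascending indices): (\frac{1}{2})*w = -\frac{1}{4} + 4 e_{1}; (-\frac{9}{4} e_{1})*w = 18 + \frac{9}{8} e_{1}.
Sum: \frac{71}{4} + \frac{41}{8} e_{1}; translating back through the correspondence:
Answer: \frac{71}{4} + \frac{41}{8}i


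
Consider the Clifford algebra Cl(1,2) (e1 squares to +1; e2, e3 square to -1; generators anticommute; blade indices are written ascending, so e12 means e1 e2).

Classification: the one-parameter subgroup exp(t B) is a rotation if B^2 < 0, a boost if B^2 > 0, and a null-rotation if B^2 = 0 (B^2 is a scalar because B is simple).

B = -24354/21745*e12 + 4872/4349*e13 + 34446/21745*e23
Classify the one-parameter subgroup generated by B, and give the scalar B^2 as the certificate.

B^2 term by term: the squares give (-24354/21745)^2*(e12)^2 + (4872/4349)^2*(e13)^2 + (34446/21745)^2*(e23)^2 = 593117316/472845025*(+1) + 23736384/18913801*(+1) + 1186526916/472845025*(-1) = 0 (each basis 2-blade squares to minus the product of its generators' squares); cross terms between blades sharing an index anticommute and cancel. So B^2 = 0.
Answer: null-rotation, certificate B^2 = 0. Because 0 is invariant under every versor sandwich, the classification follows from its sign alone.


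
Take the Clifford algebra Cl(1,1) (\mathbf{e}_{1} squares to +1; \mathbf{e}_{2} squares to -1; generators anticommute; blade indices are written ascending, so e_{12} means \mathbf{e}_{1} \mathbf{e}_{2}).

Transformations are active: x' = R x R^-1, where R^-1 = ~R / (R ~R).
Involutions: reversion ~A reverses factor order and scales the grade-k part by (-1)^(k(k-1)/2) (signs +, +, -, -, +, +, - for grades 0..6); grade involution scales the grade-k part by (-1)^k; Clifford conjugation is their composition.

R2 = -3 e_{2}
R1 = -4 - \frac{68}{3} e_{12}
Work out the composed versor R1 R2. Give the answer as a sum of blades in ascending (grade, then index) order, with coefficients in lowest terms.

Distribute over the terms of R2 (each basis-blade product reordered to ascending indices, repeated generators contracted through their squares):
R1 (-3 e_{2}) = -68 e_{1} + 12 e_{2}
Answer: -68 e_{1} + 12 e_{2}
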